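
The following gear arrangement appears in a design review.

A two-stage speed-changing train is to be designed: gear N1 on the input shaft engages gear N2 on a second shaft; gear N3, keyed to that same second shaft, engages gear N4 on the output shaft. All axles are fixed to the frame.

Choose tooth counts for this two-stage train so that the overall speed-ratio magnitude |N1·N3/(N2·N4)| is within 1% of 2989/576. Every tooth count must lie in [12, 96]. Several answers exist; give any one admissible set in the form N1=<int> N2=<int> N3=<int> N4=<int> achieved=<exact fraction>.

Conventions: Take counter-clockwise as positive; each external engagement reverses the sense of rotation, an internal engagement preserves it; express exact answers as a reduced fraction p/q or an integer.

N1=49 N2=12 N3=61 N4=48 achieved=2989/576

design class (target 2989/576): fixed-axis compound train
target = 2989/576 in lowest terms: an exact hit needs N1·N3 = k·2989 and N2·N4 = k·576 for one integer k, every count in [12, 96]; additionally prefer no 1:1 stage (N1 ≠ N2, N3 ≠ N4)
k = 1: N1·N3 = 2989 = 49·61, N2·N4 = 576 = 12·48
achieved = 49·61/(12·48) = 2989/576; |achieved − target| = 0 ≤ 2989/57600 ✓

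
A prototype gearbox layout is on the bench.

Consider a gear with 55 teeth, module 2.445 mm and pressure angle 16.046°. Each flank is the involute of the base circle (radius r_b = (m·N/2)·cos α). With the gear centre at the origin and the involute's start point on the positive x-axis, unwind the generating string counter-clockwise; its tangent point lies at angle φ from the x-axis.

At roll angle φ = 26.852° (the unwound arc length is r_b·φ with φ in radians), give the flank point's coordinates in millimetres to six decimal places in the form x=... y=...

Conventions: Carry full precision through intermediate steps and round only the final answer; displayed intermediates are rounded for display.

single-mesh involute tooth geometry (55T wheel at module 2.445)
pitch radius r_p = m·N/2 = 2.445·55/2 = 67.237500
base radius r_b = r_p·cos α = 67.237500·cos 16.046° = 64.617933
roll angle φ = 26.852° = 0.46865581 rad
x = r_b·(cos φ + φ·sin φ) = 71.329293
y = r_b·(sin φ − φ·cos φ) = 2.168827

x=71.329293 y=2.168827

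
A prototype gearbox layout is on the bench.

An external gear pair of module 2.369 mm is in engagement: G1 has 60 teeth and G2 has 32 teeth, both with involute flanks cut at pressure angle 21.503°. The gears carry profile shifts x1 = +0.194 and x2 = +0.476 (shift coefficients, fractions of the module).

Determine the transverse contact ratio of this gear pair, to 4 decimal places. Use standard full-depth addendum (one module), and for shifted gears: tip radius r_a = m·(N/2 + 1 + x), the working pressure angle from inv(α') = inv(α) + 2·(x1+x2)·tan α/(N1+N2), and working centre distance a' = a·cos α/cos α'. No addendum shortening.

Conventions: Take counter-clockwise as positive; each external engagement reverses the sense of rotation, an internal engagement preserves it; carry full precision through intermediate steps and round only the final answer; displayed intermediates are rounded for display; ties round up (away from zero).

class = single-mesh tooth geometry [involute pair 60T × 32T, m = 2.369]
base radii: r_b1 = 66.123413, r_b2 = 35.265820
tip radii: r_a1 = 73.898586, r_a2 = 41.400644
inv(α') = inv(21.503°) + 2·(+0.194+0.476)·tan α/(60+32) = 0.02441108  ⇒  α' = 23.42429°
a' = a·cos α / cos α' = 108.9740·cos 21.503°/cos 23.42429° = 110.495599
action lengths: √(r_a1²−r_b1²) = 32.995383, √(r_a2²−r_b2²) = 21.687214
base pitch p_b = π·m·cos α = 6.924428
CR = (32.995383 + 21.687214 − 110.495599·sin 23.42429°)/6.924428 = 1.553415
contact ratio ≈ 1.5534

1.5534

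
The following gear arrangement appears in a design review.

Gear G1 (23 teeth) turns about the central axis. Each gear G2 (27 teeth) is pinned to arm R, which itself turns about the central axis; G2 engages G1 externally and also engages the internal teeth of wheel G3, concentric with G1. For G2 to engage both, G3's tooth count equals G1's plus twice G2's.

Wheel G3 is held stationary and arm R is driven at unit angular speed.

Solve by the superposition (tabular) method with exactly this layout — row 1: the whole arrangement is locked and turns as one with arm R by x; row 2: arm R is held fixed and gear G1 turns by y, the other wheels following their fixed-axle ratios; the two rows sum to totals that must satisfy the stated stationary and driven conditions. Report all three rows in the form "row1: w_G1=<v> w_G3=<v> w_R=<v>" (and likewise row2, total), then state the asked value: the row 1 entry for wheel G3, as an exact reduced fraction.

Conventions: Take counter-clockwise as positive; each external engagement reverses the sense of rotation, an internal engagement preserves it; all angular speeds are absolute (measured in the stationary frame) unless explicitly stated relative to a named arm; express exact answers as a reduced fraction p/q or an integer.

topology: planetary set — G1 23T / G2 27T / G3 77T, arm = carrier (Willis)
row 1 (train locked, turned with arm): all members turn x
row 2: sun turns y, ring = −(23/77)·y, arm 0
boundary: total ω_ring = x − (23/77)·y = 0 and total ω_arm = x = 1  ⇒  y = 77/23, x = 1
row 2 ring = −(23/77)·77/23 = -1
totals (row 1 + row 2): sun 1 + 77/23 = 100/23, ring 1 + (-1) = 0, arm 1 + 0 = 1
asked cell (row1, ring) = 1

row1: w_G1=1 w_G3=1 w_R=1
row2: w_G1=77/23 w_G3=-1 w_R=0
total: w_G1=100/23 w_G3=0 w_R=1
asked value: 1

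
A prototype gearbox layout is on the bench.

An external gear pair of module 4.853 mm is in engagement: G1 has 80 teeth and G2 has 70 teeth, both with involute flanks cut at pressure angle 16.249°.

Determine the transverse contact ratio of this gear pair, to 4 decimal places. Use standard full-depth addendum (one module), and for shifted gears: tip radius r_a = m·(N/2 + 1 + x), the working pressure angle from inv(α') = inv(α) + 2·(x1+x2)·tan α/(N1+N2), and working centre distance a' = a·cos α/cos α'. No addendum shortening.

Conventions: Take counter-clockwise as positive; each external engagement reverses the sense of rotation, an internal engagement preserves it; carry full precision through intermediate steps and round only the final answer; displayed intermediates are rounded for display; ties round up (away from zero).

recognized (one external pair, fixed centres): single-mesh tooth geometry, m = 4.853, N1 = 80, N2 = 70
base radii: r_b1 = 186.365826, r_b2 = 163.070098
tip radii: r_a1 = 198.973000, r_a2 = 174.708000
no profile shift: α' = α, a' = a
action lengths: √(r_a1²−r_b1²) = 69.699596, √(r_a2²−r_b2²) = 62.697915
base pitch p_b = π·m·cos α = 14.637138
CR = (69.699596 + 62.697915 − 363.975000·sin 16.24900°)/14.637138 = 2.087351
contact ratio ≈ 2.0874

2.0874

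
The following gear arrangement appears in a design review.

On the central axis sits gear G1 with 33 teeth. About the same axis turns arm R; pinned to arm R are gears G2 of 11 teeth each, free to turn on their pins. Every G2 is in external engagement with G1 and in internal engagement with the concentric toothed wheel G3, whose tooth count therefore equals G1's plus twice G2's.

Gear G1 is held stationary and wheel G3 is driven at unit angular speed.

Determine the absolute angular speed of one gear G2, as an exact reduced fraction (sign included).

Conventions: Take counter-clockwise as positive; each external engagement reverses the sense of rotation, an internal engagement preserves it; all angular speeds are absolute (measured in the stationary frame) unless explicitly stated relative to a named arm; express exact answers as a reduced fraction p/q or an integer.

class = planetary set [G3 = 33+2·11 = 55; Willis about the carrier]
ring teeth: 33 + 2·11 = 55
33(ω_sun−ω_arm) = −55(ω_ring−ω_arm),  ω_sun = 0, ω_ring = 1
33(0−ω_arm) = −55(1−ω_arm)  ⇒  88·ω_arm = 55  ⇒  ω_arm = 5/8
sun–planet mesh: 33·(0−5/8) = −11·(ω_p−ω_arm)  ⇒  ω_p−ω_arm = 15/8
ω_p = 5/8 + 15/8 = 5/2
exact speed ratio = 5/2

5/2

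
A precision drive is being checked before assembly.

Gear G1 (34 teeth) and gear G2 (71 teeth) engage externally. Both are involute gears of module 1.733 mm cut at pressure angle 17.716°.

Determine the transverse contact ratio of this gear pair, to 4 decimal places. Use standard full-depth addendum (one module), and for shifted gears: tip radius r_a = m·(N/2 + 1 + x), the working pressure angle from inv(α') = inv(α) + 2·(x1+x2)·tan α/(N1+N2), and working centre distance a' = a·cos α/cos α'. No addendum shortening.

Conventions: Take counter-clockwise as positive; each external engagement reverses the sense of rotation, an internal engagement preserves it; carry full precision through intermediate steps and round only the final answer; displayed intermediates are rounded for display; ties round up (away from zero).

1.8779

topology: single-mesh involute geometry — m = 1.733, 34T/71T pair
base radii: r_b1 = 28.063858, r_b2 = 58.603938
tip radii: r_a1 = 31.194000, r_a2 = 63.254500
no profile shift: α' = α, a' = a
action lengths: √(r_a1²−r_b1²) = 13.619308, √(r_a2²−r_b2²) = 23.805677
base pitch p_b = π·m·cos α = 5.186189
CR = (13.619308 + 23.805677 − 90.982500·sin 17.71600°)/5.186189 = 1.877890
contact ratio ≈ 1.8779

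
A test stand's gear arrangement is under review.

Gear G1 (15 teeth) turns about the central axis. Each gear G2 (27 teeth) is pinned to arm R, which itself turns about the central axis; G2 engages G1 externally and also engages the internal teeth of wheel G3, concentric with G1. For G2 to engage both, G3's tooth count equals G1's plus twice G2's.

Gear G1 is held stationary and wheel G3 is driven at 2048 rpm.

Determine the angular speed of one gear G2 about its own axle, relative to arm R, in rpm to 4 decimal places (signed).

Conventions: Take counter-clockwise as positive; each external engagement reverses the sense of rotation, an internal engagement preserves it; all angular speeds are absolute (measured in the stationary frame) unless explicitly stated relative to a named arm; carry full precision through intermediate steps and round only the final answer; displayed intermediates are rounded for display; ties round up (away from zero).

class = planetary set [G3 = 15+2·27 = 69; Willis about the carrier]
normalise by the input: solve with ω_ring = 1, then scale by 2048 rpm
ring teeth: 15 + 2·27 = 69
15(ω_sun−ω_arm) = −69(ω_ring−ω_arm),  ω_sun = 0, ω_ring = 1
15(0−ω_arm) = −69(1−ω_arm)  ⇒  84·ω_arm = 69  ⇒  ω_arm = 23/28
sun–planet mesh: 15·(0−23/28) = −27·(ω_p−ω_arm)  ⇒  ω_p−ω_arm = 115/252
scale: ω_p−ω_arm = 115/252 × 2048 rpm = +934.6032 rpm

+934.6032 rpm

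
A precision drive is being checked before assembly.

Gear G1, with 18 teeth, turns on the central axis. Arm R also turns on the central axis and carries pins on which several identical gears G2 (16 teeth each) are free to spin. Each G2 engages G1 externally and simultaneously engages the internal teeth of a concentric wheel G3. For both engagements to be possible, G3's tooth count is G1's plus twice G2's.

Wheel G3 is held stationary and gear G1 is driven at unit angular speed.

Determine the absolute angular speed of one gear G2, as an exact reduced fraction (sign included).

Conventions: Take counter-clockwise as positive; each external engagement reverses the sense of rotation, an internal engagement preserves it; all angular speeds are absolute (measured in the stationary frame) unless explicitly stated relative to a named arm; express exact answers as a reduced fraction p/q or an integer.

class = planetary set [G3 = 18+2·16 = 50; Willis about the carrier]
ring teeth: 18 + 2·16 = 50
18(ω_sun−ω_arm) = −50(ω_ring−ω_arm),  ω_ring = 0, ω_sun = 1
18(1−ω_arm) = −50(0−ω_arm)  ⇒  68·ω_arm = 18  ⇒  ω_arm = 9/34
sun–planet mesh: 18·(1−9/34) = −16·(ω_p−ω_arm)  ⇒  ω_p−ω_arm = -225/272
ω_p = 9/34 − 225/272 = -9/16
exact speed ratio = -9/16

-9/16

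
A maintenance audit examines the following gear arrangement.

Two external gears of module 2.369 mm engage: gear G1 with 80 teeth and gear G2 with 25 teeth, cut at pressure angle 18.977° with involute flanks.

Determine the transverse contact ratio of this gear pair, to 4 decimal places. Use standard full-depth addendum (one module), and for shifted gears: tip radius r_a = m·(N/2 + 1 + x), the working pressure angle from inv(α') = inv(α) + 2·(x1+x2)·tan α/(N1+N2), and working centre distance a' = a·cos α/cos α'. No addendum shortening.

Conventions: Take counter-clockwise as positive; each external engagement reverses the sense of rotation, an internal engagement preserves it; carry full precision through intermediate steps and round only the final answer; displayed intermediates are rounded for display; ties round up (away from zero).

1.7726

single-mesh involute tooth geometry (80T engaging 25T at module 2.369)
base radii: r_b1 = 89.609717, r_b2 = 28.003037
tip radii: r_a1 = 97.129000, r_a2 = 31.981500
no profile shift: α' = α, a' = a
action lengths: √(r_a1²−r_b1²) = 37.471872, √(r_a2²−r_b2²) = 15.448180
base pitch p_b = π·m·cos α = 7.037931
CR = (37.471872 + 15.448180 − 124.372500·sin 18.97700°)/7.037931 = 1.772614
contact ratio ≈ 1.7726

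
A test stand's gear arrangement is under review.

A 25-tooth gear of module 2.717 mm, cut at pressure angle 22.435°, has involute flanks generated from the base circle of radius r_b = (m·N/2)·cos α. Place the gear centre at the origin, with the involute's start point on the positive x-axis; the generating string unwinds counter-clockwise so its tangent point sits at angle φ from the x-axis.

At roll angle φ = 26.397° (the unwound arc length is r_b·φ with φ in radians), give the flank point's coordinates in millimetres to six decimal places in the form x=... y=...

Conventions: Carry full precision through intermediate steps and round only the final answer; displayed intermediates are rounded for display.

class = single-mesh tooth geometry [base-circle involute, m = 2.717, 25T]
pitch radius r_p = m·N/2 = 2.717·25/2 = 33.962500
base radius r_b = r_p·cos α = 33.962500·cos 22.435° = 31.391983
roll angle φ = 26.397° = 0.46071456 rad
x = r_b·(cos φ + φ·sin φ) = 34.548865
y = r_b·(sin φ − φ·cos φ) = 1.001721

x=34.548865 y=1.001721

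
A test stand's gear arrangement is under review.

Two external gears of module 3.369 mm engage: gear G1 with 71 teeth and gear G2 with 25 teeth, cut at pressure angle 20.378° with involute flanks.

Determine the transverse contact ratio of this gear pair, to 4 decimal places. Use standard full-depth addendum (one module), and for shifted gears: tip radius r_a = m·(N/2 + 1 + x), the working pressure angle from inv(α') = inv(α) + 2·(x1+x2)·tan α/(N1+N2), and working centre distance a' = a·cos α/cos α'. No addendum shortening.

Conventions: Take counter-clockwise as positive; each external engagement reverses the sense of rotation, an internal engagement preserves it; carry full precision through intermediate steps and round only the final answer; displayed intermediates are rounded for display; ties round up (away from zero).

1.6922

single-mesh involute tooth geometry (71T engaging 25T at module 3.369)
base radii: r_b1 = 112.114456, r_b2 = 39.476921
tip radii: r_a1 = 122.968500, r_a2 = 45.481500
no profile shift: α' = α, a' = a
action lengths: √(r_a1²−r_b1²) = 50.513371, √(r_a2²−r_b2²) = 22.586269
base pitch p_b = π·m·cos α = 9.921632
CR = (50.513371 + 22.586269 − 161.712000·sin 20.37800°)/9.921632 = 1.692217
contact ratio ≈ 1.6922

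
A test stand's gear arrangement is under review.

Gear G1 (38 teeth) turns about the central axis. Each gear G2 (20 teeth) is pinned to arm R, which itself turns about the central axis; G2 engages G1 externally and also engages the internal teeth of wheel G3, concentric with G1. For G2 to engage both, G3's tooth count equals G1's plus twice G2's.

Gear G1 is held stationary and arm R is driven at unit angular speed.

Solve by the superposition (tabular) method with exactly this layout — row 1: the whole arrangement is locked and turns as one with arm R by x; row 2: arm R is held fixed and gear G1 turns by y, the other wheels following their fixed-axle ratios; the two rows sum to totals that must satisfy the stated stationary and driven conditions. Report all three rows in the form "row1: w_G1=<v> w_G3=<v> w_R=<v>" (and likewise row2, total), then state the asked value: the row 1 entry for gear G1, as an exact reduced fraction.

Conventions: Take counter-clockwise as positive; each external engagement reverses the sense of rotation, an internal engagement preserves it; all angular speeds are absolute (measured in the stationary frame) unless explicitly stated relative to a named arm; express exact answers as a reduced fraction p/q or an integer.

planetary set (38T centre, 20T on arm, 78T internal) — Willis relation
superposition row 1 [locked train]: every member turns x
row 2 (arm held, sun turns y): ω_ring = −(38/78)·y, ω_arm = 0
boundary: total ω_sun = x + y = 0 and total ω_arm = x = 1  ⇒  y = -1, x = 1
row 2 ring = −(38/78)·(-1) = 19/39
totals (row 1 + row 2): sun 1 + (-1) = 0, ring 1 + 19/39 = 58/39, arm 1 + 0 = 1
asked cell (row1, sun) = 1

row1: w_G1=1 w_G3=1 w_R=1
row2: w_G1=-1 w_G3=19/39 w_R=0
total: w_G1=0 w_G3=58/39 w_R=1
asked value: 1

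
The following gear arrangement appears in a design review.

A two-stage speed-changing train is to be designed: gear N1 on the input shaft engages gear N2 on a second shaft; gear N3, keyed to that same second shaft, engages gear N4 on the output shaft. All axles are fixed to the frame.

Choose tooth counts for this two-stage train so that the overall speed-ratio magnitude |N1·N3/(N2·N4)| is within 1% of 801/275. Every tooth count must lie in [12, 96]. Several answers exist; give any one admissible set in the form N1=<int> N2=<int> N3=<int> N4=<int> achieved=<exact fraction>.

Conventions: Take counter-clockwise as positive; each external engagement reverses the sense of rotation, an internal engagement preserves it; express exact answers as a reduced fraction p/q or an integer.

2-stage fixed-axis compound train for ratio 801/275
target = 801/275 in lowest terms: an exact hit needs N1·N3 = k·801 and N2·N4 = k·275 for one integer k, every count in [12, 96]; additionally prefer no 1:1 stage (N1 ≠ N2, N3 ≠ N4)
k = 1: no 1:1-free in-range split of k·801 and k·275 into factor pairs; take k = 2
k = 2: N1·N3 = 1602 = 18·89, N2·N4 = 550 = 22·25
achieved = 18·89/(22·25) = 801/275; |achieved − target| = 0 ≤ 801/27500 ✓

N1=18 N2=22 N3=89 N4=25 achieved=801/275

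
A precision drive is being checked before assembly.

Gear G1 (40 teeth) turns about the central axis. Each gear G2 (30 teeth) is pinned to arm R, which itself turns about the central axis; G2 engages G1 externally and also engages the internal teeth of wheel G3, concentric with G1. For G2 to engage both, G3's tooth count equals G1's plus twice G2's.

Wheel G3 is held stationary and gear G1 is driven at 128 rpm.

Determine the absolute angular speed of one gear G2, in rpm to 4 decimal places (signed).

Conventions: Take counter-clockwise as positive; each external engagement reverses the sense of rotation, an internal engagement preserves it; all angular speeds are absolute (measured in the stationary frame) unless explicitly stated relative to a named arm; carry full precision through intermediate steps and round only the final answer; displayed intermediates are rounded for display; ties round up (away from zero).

-85.3333 rpm

class = planetary set [G3 = 40+2·30 = 100; Willis about the carrier]
normalise by the input: solve with ω_sun = 1, then scale by 128 rpm
ring teeth: 40 + 2·30 = 100
40(ω_sun−ω_arm) = −100(ω_ring−ω_arm),  ω_ring = 0, ω_sun = 1
40(1−ω_arm) = −100(0−ω_arm)  ⇒  140·ω_arm = 40  ⇒  ω_arm = 2/7
sun–planet mesh: 40·(1−2/7) = −30·(ω_p−ω_arm)  ⇒  ω_p−ω_arm = -20/21
ω_p = 2/7 − 20/21 = -2/3
scale: ω_p = -2/3 × 128 rpm = -85.3333 rpm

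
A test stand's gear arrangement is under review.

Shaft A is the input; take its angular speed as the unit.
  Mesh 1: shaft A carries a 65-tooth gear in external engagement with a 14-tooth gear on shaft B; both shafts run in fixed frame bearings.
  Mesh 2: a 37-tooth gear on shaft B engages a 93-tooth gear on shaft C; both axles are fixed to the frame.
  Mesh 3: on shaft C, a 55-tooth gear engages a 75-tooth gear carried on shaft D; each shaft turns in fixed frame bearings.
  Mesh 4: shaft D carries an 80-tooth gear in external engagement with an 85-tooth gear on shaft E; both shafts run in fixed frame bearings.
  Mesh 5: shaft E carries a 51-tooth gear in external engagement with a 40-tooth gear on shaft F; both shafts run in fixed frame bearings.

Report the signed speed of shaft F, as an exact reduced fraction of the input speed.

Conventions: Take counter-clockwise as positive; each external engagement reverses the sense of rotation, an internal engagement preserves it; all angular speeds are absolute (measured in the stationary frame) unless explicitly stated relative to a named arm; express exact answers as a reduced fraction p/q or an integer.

-5291/3255

5-mesh fixed-axis compound train (all bearings frame-fixed)
mesh 1 [65T→14T]: |ω|/ω_in = 1×65/14 = 65/14, sense flips to −
mesh 2 [37T→93T]: |ω|/ω_in = (65/14)×37/93 = 2405/1302, sense flips to +
mesh 3 [55T→75T]: |ω|/ω_in = (2405/1302)×55/75 = 5291/3906, sense flips to −
mesh 4 [80T→85T]: |ω|/ω_in = (5291/3906)×80/85 = 42328/33201, sense flips to +
mesh 5 [51T→40T]: |ω|/ω_in = (42328/33201)×51/40 = 5291/3255, sense flips to −
signed output speed (× input speed) = -5291/3255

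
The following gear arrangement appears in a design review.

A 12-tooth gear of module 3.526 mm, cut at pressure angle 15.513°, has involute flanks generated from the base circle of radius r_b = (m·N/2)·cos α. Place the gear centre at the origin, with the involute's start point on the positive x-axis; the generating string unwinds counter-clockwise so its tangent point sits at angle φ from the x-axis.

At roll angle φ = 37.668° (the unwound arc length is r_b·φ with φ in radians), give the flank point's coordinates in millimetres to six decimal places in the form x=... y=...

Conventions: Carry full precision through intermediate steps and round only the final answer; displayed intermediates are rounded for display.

recognized (one wheel, involute flank): single-mesh tooth geometry, m = 3.526, N = 12
pitch radius r_p = m·N/2 = 3.526·12/2 = 21.156000
base radius r_b = r_p·cos α = 21.156000·cos 15.513° = 20.385283
roll angle φ = 37.668° = 0.65743062 rad
x = r_b·(cos φ + φ·sin φ) = 24.325981
y = r_b·(sin φ − φ·cos φ) = 1.848660

x=24.325981 y=1.848660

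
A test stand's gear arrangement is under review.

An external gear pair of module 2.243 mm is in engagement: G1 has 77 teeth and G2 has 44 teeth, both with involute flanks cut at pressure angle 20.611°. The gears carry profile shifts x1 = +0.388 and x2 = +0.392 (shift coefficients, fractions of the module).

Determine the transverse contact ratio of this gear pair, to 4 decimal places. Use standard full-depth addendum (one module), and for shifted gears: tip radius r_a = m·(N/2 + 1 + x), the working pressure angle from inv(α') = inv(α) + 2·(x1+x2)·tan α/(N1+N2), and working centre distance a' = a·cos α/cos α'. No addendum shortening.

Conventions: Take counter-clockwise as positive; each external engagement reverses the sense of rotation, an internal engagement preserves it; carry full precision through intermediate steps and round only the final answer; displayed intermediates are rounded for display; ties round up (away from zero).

single-mesh involute tooth geometry (77T engaging 44T at module 2.243)
base radii: r_b1 = 80.828055, r_b2 = 46.187460
tip radii: r_a1 = 89.468784, r_a2 = 52.468256
inv(α') = inv(20.611°) + 2·(+0.388+0.392)·tan α/(77+44) = 0.02121342  ⇒  α' = 22.39896°
a' = a·cos α / cos α' = 135.7015·cos 20.611°/cos 22.39896° = 137.380466
action lengths: √(r_a1²−r_b1²) = 38.359991, √(r_a2²−r_b2²) = 24.892498
base pitch p_b = π·m·cos α = 6.595554
CR = (38.359991 + 24.892498 − 137.380466·sin 22.39896°)/6.595554 = 1.653109
contact ratio ≈ 1.6531

1.6531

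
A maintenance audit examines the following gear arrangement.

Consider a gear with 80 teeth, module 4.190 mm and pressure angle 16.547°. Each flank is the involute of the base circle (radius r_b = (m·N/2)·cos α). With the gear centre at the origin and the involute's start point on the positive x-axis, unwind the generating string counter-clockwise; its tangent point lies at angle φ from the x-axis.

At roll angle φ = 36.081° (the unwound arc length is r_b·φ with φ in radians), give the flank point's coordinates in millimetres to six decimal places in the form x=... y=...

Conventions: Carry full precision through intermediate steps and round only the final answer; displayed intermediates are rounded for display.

x=189.425484 y=12.850813

recognized (one wheel, involute flank): single-mesh tooth geometry, m = 4.190, N = 80
pitch radius r_p = m·N/2 = 4.190·80/2 = 167.600000
base radius r_b = r_p·cos α = 167.600000·cos 16.547° = 160.659086
roll angle φ = 36.081° = 0.62973225 rad
x = r_b·(cos φ + φ·sin φ) = 189.425484
y = r_b·(sin φ − φ·cos φ) = 12.850813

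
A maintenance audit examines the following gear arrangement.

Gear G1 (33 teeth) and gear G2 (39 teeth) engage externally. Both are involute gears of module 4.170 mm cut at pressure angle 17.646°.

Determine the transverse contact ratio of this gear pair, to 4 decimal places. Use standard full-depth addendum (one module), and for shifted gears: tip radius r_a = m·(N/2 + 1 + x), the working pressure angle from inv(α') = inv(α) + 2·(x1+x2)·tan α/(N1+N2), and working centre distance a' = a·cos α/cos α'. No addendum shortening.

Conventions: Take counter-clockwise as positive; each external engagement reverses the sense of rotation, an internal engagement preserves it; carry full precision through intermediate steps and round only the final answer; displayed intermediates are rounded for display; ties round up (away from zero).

1.8125

topology: single-mesh involute geometry — m = 4.170, 33T/39T pair
base radii: r_b1 = 65.567560, r_b2 = 77.488934
tip radii: r_a1 = 72.975000, r_a2 = 85.485000
no profile shift: α' = α, a' = a
action lengths: √(r_a1²−r_b1²) = 32.035070, √(r_a2²−r_b2²) = 36.099173
base pitch p_b = π·m·cos α = 12.484034
CR = (32.035070 + 36.099173 − 150.120000·sin 17.64600°)/12.484034 = 1.812524
contact ratio ≈ 1.8125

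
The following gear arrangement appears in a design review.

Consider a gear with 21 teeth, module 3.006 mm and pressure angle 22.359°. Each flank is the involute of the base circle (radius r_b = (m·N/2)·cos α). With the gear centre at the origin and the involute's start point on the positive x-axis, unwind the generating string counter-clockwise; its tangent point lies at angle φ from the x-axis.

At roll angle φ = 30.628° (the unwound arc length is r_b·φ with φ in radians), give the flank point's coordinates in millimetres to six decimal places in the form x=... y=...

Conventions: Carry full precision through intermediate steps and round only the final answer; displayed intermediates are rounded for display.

recognized (one wheel, involute flank): single-mesh tooth geometry, m = 3.006, N = 21
pitch radius r_p = m·N/2 = 3.006·21/2 = 31.563000
base radius r_b = r_p·cos α = 31.563000·cos 22.359° = 29.190046
roll angle φ = 30.628° = 0.53455944 rad
x = r_b·(cos φ + φ·sin φ) = 33.067385
y = r_b·(sin φ − φ·cos φ) = 1.444243

x=33.067385 y=1.444243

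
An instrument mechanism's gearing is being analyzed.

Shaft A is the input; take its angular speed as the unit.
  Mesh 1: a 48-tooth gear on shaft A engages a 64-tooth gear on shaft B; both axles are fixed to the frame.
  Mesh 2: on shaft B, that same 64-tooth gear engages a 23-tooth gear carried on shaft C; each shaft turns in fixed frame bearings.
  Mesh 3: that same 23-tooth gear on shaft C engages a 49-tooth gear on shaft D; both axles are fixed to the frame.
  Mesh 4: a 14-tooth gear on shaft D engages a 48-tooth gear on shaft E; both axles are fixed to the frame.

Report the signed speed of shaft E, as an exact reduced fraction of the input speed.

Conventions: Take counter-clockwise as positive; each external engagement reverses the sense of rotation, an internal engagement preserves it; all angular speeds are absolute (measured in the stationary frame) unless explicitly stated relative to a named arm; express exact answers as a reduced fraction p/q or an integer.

4-mesh fixed-axis compound train (all bearings frame-fixed)
mesh 1 [48T→64T]: |ω|/ω_in = 1×48/64 = 3/4, sense flips to −
mesh 2 [64T→23T]: |ω|/ω_in = (3/4)×64/23 = 48/23, sense flips to +
mesh 3 [23T→49T]: |ω|/ω_in = (48/23)×23/49 = 48/49, sense flips to −
mesh 4 [14T→48T]: |ω|/ω_in = (48/49)×14/48 = 2/7, sense flips to +
signed output speed (× input speed) = 2/7

2/7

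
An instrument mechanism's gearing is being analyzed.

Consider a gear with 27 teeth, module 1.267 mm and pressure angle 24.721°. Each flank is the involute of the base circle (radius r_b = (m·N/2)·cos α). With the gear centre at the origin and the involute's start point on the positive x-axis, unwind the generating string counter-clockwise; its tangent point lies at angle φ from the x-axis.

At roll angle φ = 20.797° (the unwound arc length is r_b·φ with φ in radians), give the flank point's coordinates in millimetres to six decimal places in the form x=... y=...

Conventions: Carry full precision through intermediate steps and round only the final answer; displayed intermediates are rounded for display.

class = single-mesh tooth geometry [base-circle involute, m = 1.267, 27T]
pitch radius r_p = m·N/2 = 1.267·27/2 = 17.104500
base radius r_b = r_p·cos α = 17.104500·cos 24.721° = 15.536957
roll angle φ = 20.797° = 0.36297612 rad
x = r_b·(cos φ + φ·sin φ) = 16.527001
y = r_b·(sin φ − φ·cos φ) = 0.244425

x=16.527001 y=0.244425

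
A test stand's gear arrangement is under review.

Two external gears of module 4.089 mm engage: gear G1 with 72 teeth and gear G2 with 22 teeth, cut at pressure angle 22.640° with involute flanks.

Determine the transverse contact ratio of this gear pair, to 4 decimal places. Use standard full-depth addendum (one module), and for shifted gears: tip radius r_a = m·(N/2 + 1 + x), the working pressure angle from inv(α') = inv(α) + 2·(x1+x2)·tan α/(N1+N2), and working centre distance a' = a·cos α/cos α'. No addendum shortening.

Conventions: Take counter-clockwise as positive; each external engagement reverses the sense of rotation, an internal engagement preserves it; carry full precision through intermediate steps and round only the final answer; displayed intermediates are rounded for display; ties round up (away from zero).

topology: single-mesh involute geometry — m = 4.089, 72T/22T pair
base radii: r_b1 = 135.860711, r_b2 = 41.512995
tip radii: r_a1 = 151.293000, r_a2 = 49.068000
no profile shift: α' = α, a' = a
action lengths: √(r_a1²−r_b1²) = 66.569056, √(r_a2²−r_b2²) = 26.159891
base pitch p_b = π·m·cos α = 11.856084
CR = (66.569056 + 26.159891 − 192.183000·sin 22.64000°)/11.856084 = 1.581473
contact ratio ≈ 1.5815

1.5815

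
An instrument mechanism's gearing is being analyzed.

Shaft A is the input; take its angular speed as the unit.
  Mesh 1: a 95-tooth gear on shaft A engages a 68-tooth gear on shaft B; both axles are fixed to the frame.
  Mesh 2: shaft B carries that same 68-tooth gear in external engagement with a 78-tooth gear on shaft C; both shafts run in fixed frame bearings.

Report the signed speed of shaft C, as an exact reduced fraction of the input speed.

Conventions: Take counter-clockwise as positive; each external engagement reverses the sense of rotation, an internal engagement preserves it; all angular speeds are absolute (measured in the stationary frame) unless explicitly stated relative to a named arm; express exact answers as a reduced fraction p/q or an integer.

2-mesh fixed-axis compound train (all bearings frame-fixed)
mesh 1 [95T→68T]: |ω|/ω_in = 1×95/68 = 95/68, sense flips to −
mesh 2 [68T→78T]: |ω|/ω_in = (95/68)×68/78 = 95/78, sense flips to +
signed output speed (× input speed) = 95/78

95/78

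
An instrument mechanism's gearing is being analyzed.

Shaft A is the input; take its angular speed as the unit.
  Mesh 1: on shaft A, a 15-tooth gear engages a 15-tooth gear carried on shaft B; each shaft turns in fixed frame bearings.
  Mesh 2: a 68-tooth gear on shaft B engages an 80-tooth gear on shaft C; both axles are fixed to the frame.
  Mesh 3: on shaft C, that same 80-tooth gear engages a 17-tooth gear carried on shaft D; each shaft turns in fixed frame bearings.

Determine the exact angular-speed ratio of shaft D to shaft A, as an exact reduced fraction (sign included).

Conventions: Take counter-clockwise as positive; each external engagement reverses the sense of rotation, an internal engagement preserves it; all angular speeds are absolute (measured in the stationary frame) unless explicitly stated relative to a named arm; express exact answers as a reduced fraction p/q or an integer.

-4

class = fixed-axis compound train [3 meshes; 3 ratios multiply, 3 sense flips]
mesh 1 [15T→15T]: running ratio 1, sense −
mesh 2 [68T→80T]: running ratio 17/20, sense +
mesh 3 [80T→17T]: running ratio 4, sense −
ω_out/ω_in = -4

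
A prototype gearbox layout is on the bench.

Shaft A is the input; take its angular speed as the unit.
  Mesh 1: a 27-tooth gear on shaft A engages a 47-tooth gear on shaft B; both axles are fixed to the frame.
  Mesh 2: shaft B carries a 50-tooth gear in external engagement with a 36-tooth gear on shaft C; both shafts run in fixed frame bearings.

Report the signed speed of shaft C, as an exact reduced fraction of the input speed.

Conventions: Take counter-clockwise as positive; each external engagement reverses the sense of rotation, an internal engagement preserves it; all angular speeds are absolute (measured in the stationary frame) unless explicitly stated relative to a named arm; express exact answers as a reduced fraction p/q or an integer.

75/94

2-mesh fixed-axis compound train (all bearings frame-fixed)
mesh 1 [27T→47T]: |ω|/ω_in = 1×27/47 = 27/47, sense flips to −
mesh 2 [50T→36T]: |ω|/ω_in = (27/47)×50/36 = 75/94, sense flips to +
signed output speed (× input speed) = 75/94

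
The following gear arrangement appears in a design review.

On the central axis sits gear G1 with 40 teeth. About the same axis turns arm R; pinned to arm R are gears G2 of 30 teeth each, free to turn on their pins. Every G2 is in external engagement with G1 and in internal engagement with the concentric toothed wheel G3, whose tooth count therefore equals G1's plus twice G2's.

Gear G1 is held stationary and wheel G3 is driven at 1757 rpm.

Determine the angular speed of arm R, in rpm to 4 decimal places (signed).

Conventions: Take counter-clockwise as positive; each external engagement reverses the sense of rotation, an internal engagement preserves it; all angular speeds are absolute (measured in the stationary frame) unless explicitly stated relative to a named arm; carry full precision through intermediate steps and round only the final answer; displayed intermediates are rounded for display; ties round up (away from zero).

+1255.0000 rpm

recognized (axles ride arm R): planetary set, 40/30/100 teeth
normalise by the input: solve with ω_ring = 1, then scale by 1757 rpm
ring teeth: 40 + 2·30 = 100
40(ω_sun−ω_arm) = −100(ω_ring−ω_arm),  ω_sun = 0, ω_ring = 1
40(0−ω_arm) = −100(1−ω_arm)  ⇒  140·ω_arm = 100  ⇒  ω_arm = 5/7
scale: ω_arm = 5/7 × 1757 rpm = +1255.0000 rpm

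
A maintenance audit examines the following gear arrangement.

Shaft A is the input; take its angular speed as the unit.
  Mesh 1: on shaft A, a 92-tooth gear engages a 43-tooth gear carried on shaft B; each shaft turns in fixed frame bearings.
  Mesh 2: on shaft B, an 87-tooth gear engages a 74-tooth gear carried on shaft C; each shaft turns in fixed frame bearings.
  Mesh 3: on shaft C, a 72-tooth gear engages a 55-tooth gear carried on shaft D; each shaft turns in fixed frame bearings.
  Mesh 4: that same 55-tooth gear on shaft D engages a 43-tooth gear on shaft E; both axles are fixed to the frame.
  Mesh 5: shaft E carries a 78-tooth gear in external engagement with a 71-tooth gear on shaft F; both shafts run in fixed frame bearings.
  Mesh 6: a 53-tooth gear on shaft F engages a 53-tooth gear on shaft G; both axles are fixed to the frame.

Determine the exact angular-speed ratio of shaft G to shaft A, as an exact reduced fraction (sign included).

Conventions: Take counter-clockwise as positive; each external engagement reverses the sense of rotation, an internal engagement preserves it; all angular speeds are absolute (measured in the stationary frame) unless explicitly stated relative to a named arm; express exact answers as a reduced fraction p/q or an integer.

class = fixed-axis compound train [6 meshes; 6 ratios multiply, 6 sense flips]
mesh 1 [92T→43T]: running ratio 92/43, sense −
mesh 2 [87T→74T]: running ratio 4002/1591, sense +
mesh 3 [72T→55T]: running ratio 288144/87505, sense −
mesh 4 [55T→43T]: running ratio 288144/68413, sense +
mesh 5 [78T→71T]: running ratio 22475232/4857323, sense −
mesh 6 [53T→53T]: running ratio 22475232/4857323, sense +
ω_out/ω_in = 22475232/4857323

22475232/4857323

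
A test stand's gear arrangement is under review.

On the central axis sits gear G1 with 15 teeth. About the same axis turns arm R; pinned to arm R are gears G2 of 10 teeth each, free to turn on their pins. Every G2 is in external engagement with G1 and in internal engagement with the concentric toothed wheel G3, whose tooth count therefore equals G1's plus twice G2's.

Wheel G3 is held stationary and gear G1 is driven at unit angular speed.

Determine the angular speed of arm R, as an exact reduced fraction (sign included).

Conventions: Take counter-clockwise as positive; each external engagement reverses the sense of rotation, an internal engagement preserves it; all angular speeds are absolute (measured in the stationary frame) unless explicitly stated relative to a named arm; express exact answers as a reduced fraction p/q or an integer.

3/10

recognized (axles ride arm R): planetary set, 15/10/35 teeth
ring teeth: 15 + 2·10 = 35
15(ω_sun−ω_arm) = −35(ω_ring−ω_arm),  ω_ring = 0, ω_sun = 1
15(1−ω_arm) = −35(0−ω_arm)  ⇒  50·ω_arm = 15  ⇒  ω_arm = 3/10
exact speed ratio = 3/10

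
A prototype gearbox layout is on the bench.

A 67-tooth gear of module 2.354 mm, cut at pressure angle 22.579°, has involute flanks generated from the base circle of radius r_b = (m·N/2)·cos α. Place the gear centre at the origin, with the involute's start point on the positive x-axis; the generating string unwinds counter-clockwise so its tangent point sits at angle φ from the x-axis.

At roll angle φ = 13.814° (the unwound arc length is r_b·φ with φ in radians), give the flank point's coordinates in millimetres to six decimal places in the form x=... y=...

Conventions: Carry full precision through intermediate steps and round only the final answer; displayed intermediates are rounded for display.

single-mesh involute tooth geometry (67T wheel at module 2.354)
pitch radius r_p = m·N/2 = 2.354·67/2 = 78.859000
base radius r_b = r_p·cos α = 78.859000·cos 22.579° = 72.814537
roll angle φ = 13.814° = 0.24109978 rad
x = r_b·(cos φ + φ·sin φ) = 74.900203
y = r_b·(sin φ − φ·cos φ) = 0.338190

x=74.900203 y=0.338190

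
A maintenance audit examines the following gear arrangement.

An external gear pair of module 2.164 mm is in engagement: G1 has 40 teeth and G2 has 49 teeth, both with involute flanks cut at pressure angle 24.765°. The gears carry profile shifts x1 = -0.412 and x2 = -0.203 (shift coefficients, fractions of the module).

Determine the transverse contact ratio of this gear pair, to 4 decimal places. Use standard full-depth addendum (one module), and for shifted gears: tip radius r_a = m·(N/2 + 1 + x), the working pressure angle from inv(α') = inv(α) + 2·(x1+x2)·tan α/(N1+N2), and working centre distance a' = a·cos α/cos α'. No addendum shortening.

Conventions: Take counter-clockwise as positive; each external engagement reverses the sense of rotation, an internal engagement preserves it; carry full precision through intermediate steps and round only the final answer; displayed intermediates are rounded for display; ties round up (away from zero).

class = single-mesh tooth geometry [involute pair 40T × 49T, m = 2.164]
base radii: r_b1 = 39.299692, r_b2 = 48.142122
tip radii: r_a1 = 44.552432, r_a2 = 54.742708
inv(α') = inv(24.765°) + 2·(-0.412-0.203)·tan α/(40+49) = 0.02271740  ⇒  α' = 22.89398°
a' = a·cos α / cos α' = 96.2980·cos 24.765°/cos 22.89398° = 94.918932
action lengths: √(r_a1²−r_b1²) = 20.986983, √(r_a2²−r_b2²) = 26.059550
base pitch p_b = π·m·cos α = 6.173181
CR = (20.986983 + 26.059550 − 94.918932·sin 22.89398°)/6.173181 = 1.639428
contact ratio ≈ 1.6394

1.6394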